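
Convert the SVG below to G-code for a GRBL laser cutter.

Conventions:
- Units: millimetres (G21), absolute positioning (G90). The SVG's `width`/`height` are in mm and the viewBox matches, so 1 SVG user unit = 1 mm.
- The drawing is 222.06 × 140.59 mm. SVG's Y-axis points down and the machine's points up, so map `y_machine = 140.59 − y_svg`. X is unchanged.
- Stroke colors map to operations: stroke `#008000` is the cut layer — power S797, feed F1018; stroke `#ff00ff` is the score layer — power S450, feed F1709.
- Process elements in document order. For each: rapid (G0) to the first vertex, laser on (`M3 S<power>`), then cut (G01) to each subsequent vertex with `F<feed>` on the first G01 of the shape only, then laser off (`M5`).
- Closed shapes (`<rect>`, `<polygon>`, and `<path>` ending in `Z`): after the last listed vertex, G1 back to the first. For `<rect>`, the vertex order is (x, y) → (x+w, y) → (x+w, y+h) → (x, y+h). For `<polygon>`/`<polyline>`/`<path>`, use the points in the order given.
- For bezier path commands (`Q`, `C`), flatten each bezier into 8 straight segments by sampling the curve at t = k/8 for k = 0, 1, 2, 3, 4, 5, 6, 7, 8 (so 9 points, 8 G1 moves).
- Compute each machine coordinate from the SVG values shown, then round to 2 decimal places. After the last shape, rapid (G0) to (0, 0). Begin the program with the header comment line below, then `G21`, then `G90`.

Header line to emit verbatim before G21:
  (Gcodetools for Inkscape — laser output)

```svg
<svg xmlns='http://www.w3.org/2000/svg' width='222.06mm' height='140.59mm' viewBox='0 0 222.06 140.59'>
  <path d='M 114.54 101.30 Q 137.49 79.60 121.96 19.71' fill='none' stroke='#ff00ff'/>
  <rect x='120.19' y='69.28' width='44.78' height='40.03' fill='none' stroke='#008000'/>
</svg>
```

1 u = 1 mm; y_m = 140.59 − y.

[1] `<path>` quadratic bezier, #ff00ff→score S450 F1709: (114.54,39.29) → (119.68,45.31) → (123.61,52.53) → (126.34,60.94) → (127.87,70.54) → (128.20,81.33) → (127.32,93.32) → (125.24,106.50) → (121.96,120.88)

[2] `<rect>` rectangle, #008000→cut S797 F1018: (120.19,71.31) → (164.97,71.31) → (164.97,31.28) → (120.19,31.28) → (120.19,71.31) (closed)

(Gcodetools for Inkscape — laser output)
G21
G90
G0 X114.54 Y39.29
M3 S450
G01 X119.68 Y45.31 F1709
G01 X123.61 Y52.53
G01 X126.34 Y60.94
G01 X127.87 Y70.54
G01 X128.20 Y81.33
G01 X127.32 Y93.32
G01 X125.24 Y106.50
G01 X121.96 Y120.88
M5
G0 X120.19 Y71.31
M3 S797
G01 X164.97 Y71.31 F1018
G01 X164.97 Y31.28
G01 X120.19 Y31.28
G01 X120.19 Y71.31
M5
G0 X0.00 Y0.00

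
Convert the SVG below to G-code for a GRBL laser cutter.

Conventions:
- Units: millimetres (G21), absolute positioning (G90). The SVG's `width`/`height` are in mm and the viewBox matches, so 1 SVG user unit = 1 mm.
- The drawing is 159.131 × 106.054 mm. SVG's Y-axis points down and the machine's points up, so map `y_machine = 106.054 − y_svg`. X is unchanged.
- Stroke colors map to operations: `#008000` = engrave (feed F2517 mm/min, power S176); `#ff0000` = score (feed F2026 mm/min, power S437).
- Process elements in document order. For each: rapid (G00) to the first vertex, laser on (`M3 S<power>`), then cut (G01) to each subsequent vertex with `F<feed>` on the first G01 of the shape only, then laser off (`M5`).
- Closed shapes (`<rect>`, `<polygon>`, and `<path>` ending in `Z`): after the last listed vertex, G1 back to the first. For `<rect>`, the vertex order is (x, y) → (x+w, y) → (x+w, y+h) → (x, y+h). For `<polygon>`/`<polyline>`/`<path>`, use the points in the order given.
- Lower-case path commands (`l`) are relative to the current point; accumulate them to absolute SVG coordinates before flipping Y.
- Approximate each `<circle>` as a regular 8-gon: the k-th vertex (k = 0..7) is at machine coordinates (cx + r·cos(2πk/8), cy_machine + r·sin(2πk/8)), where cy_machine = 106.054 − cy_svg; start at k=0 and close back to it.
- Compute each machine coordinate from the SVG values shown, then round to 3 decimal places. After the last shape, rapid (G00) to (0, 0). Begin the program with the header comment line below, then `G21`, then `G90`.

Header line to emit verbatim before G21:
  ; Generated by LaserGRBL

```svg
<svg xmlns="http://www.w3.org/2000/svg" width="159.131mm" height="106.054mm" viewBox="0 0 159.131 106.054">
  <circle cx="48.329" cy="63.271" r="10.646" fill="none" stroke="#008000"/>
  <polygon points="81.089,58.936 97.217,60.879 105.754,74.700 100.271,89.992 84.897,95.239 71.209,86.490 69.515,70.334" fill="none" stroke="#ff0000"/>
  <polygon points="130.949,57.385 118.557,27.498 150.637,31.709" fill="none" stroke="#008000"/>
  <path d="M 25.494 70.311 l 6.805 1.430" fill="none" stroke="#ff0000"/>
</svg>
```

; Generated by LaserGRBL
G21
G90
G00 X58.975 Y42.783
M3 S176
G01 X55.857 Y50.311 F2517
G01 X48.329 Y53.429
G01 X40.801 Y50.311
G01 X37.683 Y42.783
G01 X40.801 Y35.255
G01 X48.329 Y32.137
G01 X55.857 Y35.255
G01 X58.975 Y42.783
M5
G00 X81.089 Y47.118
M3 S437
G01 X97.217 Y45.175 F2026
G01 X105.754 Y31.354
G01 X100.271 Y16.062
G01 X84.897 Y10.815
G01 X71.209 Y19.564
G01 X69.515 Y35.720
G01 X81.089 Y47.118
M5
G00 X130.949 Y48.669
M3 S176
G01 X118.557 Y78.556 F2517
G01 X150.637 Y74.345
G01 X130.949 Y48.669
M5
G00 X25.494 Y35.743
M3 S437
G01 X32.299 Y34.313 F2026
M5
G00 X0.000 Y0.000

1 u = 1 mm; y_m = 106.054 − y.

[1] `<circle>` circle, #008000→engrave S176 F2517: (58.975,42.783) → (55.857,50.311) → (48.329,53.429) → (40.801,50.311) → (37.683,42.783) → (40.801,35.255) → (48.329,32.137) → (55.857,35.255) → (58.975,42.783) (closed)

[2] `<polygon>` regular polygon, #ff0000→score S437 F2026: (81.089,47.118) → (97.217,45.175) → (105.754,31.354) → (100.271,16.062) → (84.897,10.815) → (71.209,19.564) → (69.515,35.720) → (81.089,47.118) (closed)

[3] `<polygon>` regular polygon, #008000→engrave S176 F2517: (130.949,48.669) → (118.557,78.556) → (150.637,74.345) → (130.949,48.669) (closed)

[4] `<path>` line segment, #ff0000→score S437 F2026: (25.494,35.743) → (32.299,34.313)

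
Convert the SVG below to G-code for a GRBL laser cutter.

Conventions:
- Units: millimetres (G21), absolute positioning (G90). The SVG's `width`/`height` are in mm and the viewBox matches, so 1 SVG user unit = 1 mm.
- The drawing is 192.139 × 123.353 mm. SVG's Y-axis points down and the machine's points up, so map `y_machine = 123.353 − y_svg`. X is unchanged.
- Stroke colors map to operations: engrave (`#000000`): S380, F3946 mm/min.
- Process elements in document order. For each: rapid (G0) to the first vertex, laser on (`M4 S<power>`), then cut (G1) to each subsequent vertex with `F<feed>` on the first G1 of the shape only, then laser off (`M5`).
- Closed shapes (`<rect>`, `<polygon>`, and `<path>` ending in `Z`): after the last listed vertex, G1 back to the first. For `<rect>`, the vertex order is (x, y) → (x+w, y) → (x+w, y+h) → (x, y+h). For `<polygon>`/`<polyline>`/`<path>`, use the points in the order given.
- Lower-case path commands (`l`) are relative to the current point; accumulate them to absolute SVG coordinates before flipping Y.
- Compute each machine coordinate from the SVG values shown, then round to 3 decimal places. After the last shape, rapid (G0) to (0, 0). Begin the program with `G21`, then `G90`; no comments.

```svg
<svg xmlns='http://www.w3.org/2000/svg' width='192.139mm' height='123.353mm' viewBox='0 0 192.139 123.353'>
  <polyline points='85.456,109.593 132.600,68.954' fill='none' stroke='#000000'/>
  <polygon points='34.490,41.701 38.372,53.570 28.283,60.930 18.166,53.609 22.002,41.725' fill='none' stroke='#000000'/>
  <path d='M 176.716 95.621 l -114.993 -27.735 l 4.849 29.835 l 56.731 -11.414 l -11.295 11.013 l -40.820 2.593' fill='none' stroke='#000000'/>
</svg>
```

G21
G90
G0 X85.456 Y13.760
M4 S380
G1 X132.600 Y54.399 F3946
M5
G0 X34.490 Y81.652
M4 S380
G1 X38.372 Y69.783 F3946
G1 X28.283 Y62.423
G1 X18.166 Y69.744
G1 X22.002 Y81.628
G1 X34.490 Y81.652
M5
G0 X176.716 Y27.732
M4 S380
G1 X61.723 Y55.467 F3946
G1 X66.572 Y25.632
G1 X123.303 Y37.046
G1 X112.008 Y26.033
G1 X71.188 Y23.440
M5
G0 X0.000 Y0.000

viewBox `0 0 192.139 123.353` with mm width/height → 1 unit = 1 mm. Flip: y_m = 123.353 − y_svg.

**Shape 1** — `<polyline>` line segment, stroke `#000000` → engrave (S380, F3946). Machine vertices: (85.456,13.760) → (132.600,54.399). Open path.

**Shape 2** — `<polygon>` regular polygon, stroke `#000000` → engrave (S380, F3946). Machine vertices: (34.490,81.652) → (38.372,69.783) → (28.283,62.423) → (18.166,69.744) → (22.002,81.628) → (34.490,81.652). Closed: final G1 returns to the first vertex.

**Shape 3** — `<path>` open polyline, stroke `#000000` → engrave (S380, F3946). Machine vertices: (176.716,27.732) → (61.723,55.467) → (66.572,25.632) → (123.303,37.046) → (112.008,26.033) → (71.188,23.440). Open path.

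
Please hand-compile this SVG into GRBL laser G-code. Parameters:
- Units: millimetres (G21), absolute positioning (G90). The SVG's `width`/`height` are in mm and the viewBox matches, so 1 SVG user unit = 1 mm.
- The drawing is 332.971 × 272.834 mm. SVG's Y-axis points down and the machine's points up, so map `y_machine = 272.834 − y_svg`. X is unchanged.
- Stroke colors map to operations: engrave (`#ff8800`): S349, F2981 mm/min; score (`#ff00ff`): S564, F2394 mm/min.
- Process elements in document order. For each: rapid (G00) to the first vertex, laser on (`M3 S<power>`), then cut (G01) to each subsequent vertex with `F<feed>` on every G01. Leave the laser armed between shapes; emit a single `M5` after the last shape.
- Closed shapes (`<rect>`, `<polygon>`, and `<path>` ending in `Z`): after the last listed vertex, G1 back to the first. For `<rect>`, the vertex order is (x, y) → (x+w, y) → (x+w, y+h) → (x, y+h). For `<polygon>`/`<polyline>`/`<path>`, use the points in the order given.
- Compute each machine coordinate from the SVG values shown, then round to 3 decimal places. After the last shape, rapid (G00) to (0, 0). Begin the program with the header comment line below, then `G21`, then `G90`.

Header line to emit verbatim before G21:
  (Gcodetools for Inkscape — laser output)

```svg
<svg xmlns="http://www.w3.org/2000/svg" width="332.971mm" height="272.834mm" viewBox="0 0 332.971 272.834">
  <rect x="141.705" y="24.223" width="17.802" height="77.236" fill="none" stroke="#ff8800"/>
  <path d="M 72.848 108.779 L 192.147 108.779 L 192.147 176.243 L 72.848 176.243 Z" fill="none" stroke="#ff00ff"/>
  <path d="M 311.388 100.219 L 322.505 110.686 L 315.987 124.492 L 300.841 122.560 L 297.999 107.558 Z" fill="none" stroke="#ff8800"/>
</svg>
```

1 u = 1 mm; y_m = 272.834 − y.

[1] `<rect>` rectangle, #ff8800→engrave S349 F2981: (141.705,248.611) → (159.507,248.611) → (159.507,171.375) → (141.705,171.375) → (141.705,248.611) (closed)

[2] `<path>` rectangle, #ff00ff→score S564 F2394: (72.848,164.055) → (192.147,164.055) → (192.147,96.591) → (72.848,96.591) → (72.848,164.055) (closed)

[3] `<path>` regular polygon, #ff8800→engrave S349 F2981: (311.388,172.615) → (322.505,162.148) → (315.987,148.342) → (300.841,150.274) → (297.999,165.276) → (311.388,172.615) (closed)

(Gcodetools for Inkscape — laser output)
G21
G90
G00 X141.705 Y248.611
M3 S349
G01 X159.507 Y248.611 F2981
G01 X159.507 Y171.375 F2981
G01 X141.705 Y171.375 F2981
G01 X141.705 Y248.611 F2981
G00 X72.848 Y164.055
M3 S564
G01 X192.147 Y164.055 F2394
G01 X192.147 Y96.591 F2394
G01 X72.848 Y96.591 F2394
G01 X72.848 Y164.055 F2394
G00 X311.388 Y172.615
M3 S349
G01 X322.505 Y162.148 F2981
G01 X315.987 Y148.342 F2981
G01 X300.841 Y150.274 F2981
G01 X297.999 Y165.276 F2981
G01 X311.388 Y172.615 F2981
M5
G00 X0.000 Y0.000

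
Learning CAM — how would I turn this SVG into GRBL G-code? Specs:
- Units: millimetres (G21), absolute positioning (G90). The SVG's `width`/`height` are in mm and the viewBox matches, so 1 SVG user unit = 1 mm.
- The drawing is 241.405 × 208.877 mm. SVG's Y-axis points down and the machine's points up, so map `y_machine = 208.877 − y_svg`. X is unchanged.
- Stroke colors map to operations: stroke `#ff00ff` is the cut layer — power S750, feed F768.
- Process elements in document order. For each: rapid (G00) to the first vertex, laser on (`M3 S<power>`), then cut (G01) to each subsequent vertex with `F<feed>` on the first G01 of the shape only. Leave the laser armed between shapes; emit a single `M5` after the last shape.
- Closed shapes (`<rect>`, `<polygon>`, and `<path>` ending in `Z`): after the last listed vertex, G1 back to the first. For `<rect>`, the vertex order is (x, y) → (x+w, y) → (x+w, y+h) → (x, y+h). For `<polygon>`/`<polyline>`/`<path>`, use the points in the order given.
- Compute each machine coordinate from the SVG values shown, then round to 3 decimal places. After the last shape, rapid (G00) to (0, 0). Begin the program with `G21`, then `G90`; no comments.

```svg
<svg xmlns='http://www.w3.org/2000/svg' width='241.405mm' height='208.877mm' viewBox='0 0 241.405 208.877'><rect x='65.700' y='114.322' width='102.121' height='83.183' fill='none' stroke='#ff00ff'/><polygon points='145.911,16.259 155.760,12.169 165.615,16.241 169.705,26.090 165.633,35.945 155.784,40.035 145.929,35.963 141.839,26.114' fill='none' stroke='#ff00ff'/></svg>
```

G21
G90
G00 X65.700 Y94.555
M3 S750
G01 X167.821 Y94.555 F768
G01 X167.821 Y11.372
G01 X65.700 Y11.372
G01 X65.700 Y94.555
G00 X145.911 Y192.618
M3 S750
G01 X155.760 Y196.708 F768
G01 X165.615 Y192.636
G01 X169.705 Y182.787
G01 X165.633 Y172.932
G01 X155.784 Y168.842
G01 X145.929 Y172.914
G01 X141.839 Y182.763
G01 X145.911 Y192.618
M5
G00 X0.000 Y0.000

viewBox `0 0 241.405 208.877` with mm width/height → 1 unit = 1 mm. Flip: y_m = 208.877 − y_svg.

**Shape 1** — `<rect>` rectangle, stroke `#ff00ff` → cut (S750, F768). Machine vertices: (65.700,94.555) → (167.821,94.555) → (167.821,11.372) → (65.700,11.372) → (65.700,94.555). Closed: final G1 returns to the first vertex.

**Shape 2** — `<polygon>` regular polygon, stroke `#ff00ff` → cut (S750, F768). Machine vertices: (145.911,192.618) → (155.760,196.708) → (165.615,192.636) → (169.705,182.787) → (165.633,172.932) → (155.784,168.842) → (145.929,172.914) → (141.839,182.763) → (145.911,192.618). Closed: final G1 returns to the first vertex.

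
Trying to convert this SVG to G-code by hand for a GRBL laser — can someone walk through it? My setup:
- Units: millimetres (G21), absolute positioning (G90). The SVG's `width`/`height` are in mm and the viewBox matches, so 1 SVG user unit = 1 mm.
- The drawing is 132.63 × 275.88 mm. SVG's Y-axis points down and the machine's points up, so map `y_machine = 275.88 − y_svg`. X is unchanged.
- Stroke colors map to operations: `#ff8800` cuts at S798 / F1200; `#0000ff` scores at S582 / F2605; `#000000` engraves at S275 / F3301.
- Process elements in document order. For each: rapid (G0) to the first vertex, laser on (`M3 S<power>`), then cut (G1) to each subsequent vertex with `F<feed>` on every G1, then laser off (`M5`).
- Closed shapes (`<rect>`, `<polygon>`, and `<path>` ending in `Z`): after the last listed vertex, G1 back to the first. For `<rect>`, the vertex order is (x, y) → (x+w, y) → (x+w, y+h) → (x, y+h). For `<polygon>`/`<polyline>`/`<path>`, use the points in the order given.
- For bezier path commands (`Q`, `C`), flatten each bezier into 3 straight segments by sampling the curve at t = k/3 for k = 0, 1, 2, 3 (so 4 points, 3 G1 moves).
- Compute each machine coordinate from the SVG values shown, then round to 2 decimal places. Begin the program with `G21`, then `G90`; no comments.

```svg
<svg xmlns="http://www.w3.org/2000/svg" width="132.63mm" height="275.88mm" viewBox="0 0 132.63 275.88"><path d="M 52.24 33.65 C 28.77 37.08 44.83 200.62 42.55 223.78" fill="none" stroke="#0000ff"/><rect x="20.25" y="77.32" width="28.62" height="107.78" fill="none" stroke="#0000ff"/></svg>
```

G21
G90
G0 X52.24 Y242.23
M3 S582
G1 X39.80 Y196.56 F2605
G1 X40.86 Y110.92 F2605
G1 X42.55 Y52.10 F2605
M5
G0 X20.25 Y198.56
M3 S582
G1 X48.87 Y198.56 F2605
G1 X48.87 Y90.78 F2605
G1 X20.25 Y90.78 F2605
G1 X20.25 Y198.56 F2605
M5

Since the viewBox matches the mm dimensions, user units are millimetres directly. The only transform is the Y-flip y_m = 275.88 − y_svg.

Shape 1 is a cubic bezier drawn with `<path>`. Its stroke #0000ff means score at S582, F2605. After flipping Y the toolpath is (52.24,242.23) → (39.80,196.56) → (40.86,110.92) → (42.55,52.10).

Shape 2 is a rectangle drawn with `<rect>`. Its stroke #0000ff means score at S582, F2605. After flipping Y the toolpath is (20.25,198.56) → (48.87,198.56) → (48.87,90.78) → (20.25,90.78) → (20.25,198.56), returning to the start.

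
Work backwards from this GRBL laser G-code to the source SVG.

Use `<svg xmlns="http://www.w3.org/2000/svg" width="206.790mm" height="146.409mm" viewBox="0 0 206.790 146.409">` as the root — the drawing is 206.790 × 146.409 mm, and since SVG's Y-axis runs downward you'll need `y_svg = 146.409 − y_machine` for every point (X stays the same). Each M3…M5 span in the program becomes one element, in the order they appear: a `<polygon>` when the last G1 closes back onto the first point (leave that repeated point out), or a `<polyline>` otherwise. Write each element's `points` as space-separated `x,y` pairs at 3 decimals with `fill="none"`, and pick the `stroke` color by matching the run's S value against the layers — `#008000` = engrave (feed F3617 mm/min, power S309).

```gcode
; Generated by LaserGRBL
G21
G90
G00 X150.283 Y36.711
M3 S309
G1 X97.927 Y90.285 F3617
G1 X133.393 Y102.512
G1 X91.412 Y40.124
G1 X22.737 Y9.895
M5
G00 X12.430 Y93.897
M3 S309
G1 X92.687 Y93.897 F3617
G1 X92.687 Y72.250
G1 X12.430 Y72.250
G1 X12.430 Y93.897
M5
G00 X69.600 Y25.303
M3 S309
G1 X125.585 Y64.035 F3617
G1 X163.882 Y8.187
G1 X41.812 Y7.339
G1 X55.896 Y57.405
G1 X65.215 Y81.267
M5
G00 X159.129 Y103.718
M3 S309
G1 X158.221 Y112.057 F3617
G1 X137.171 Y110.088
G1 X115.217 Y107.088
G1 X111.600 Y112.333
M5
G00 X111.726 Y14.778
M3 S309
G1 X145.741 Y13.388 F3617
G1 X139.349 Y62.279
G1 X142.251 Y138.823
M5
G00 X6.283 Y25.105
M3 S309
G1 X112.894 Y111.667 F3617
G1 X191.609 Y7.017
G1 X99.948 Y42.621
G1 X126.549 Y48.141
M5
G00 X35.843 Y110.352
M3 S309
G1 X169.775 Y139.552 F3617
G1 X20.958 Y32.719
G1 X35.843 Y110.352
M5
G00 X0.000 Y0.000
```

<svg xmlns="http://www.w3.org/2000/svg" width="206.790mm" height="146.409mm" viewBox="0 0 206.790 146.409">
  <polyline points="150.283,109.698 97.927,56.124 133.393,43.897 91.412,106.285 22.737,136.514" fill="none" stroke="#008000"/>
  <polygon points="12.430,52.512 92.687,52.512 92.687,74.159 12.430,74.159" fill="none" stroke="#008000"/>
  <polyline points="69.600,121.106 125.585,82.374 163.882,138.222 41.812,139.070 55.896,89.004 65.215,65.142" fill="none" stroke="#008000"/>
  <polyline points="159.129,42.691 158.221,34.352 137.171,36.321 115.217,39.321 111.600,34.076" fill="none" stroke="#008000"/>
  <polyline points="111.726,131.631 145.741,133.021 139.349,84.130 142.251,7.586" fill="none" stroke="#008000"/>
  <polyline points="6.283,121.304 112.894,34.742 191.609,139.392 99.948,103.788 126.549,98.268" fill="none" stroke="#008000"/>
  <polygon points="35.843,36.057 169.775,6.857 20.958,113.690" fill="none" stroke="#008000"/>
</svg>

Each laser-on run becomes one SVG element. Flip Y back into SVG space with y_svg = 146.409 − y_machine. Every run uses S309, so all elements get stroke `#008000` (engrave).

Run 1: The run is open, so emit a `<polyline>` with points (Y-flipped): 150.283,109.698 97.927,56.124 133.393,43.897 91.412,106.285 22.737,136.514.

Run 2: The run returns to its start, so emit a `<polygon>` with points (Y-flipped): 12.430,52.512 92.687,52.512 92.687,74.159 12.430,74.159.

Run 3: The run is open, so emit a `<polyline>` with points (Y-flipped): 69.600,121.106 125.585,82.374 163.882,138.222 41.812,139.070 55.896,89.004 65.215,65.142.

Run 4: The run is open, so emit a `<polyline>` with points (Y-flipped): 159.129,42.691 158.221,34.352 137.171,36.321 115.217,39.321 111.600,34.076.

Run 5: The run is open, so emit a `<polyline>` with points (Y-flipped): 111.726,131.631 145.741,133.021 139.349,84.130 142.251,7.586.

Run 6: The run is open, so emit a `<polyline>` with points (Y-flipped): 6.283,121.304 112.894,34.742 191.609,139.392 99.948,103.788 126.549,98.268.

Run 7: The run returns to its start, so emit a `<polygon>` with points (Y-flipped): 35.843,36.057 169.775,6.857 20.958,113.690.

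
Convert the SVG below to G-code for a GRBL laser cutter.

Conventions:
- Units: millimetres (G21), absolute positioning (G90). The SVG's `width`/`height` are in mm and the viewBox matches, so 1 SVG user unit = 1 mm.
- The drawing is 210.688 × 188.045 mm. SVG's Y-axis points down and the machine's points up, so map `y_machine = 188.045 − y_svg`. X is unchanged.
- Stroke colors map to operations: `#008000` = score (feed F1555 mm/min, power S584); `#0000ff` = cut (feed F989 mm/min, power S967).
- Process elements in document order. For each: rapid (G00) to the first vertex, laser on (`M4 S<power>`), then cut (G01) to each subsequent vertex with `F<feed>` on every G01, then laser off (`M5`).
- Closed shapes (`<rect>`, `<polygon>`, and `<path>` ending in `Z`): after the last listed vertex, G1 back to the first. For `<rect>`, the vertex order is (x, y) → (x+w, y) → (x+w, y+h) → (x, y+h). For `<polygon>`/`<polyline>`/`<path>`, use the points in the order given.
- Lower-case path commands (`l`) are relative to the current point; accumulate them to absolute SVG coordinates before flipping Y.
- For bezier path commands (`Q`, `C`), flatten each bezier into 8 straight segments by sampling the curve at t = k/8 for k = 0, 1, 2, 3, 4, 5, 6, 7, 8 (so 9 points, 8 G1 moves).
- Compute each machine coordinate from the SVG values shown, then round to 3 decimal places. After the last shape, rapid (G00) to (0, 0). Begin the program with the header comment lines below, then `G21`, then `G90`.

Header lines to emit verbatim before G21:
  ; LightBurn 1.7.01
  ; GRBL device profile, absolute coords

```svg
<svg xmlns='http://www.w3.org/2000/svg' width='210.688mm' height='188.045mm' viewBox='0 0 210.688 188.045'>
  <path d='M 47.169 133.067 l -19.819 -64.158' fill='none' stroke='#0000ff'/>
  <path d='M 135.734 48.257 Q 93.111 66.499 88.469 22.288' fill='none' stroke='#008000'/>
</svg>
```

Since the viewBox matches the mm dimensions, user units are millimetres directly. The only transform is the Y-flip y_m = 188.045 − y_svg.

Shape 1 is a line segment drawn with `<path>`. Its stroke #0000ff means cut at S967, F989. After flipping Y the toolpath is (47.169,54.978) → (27.350,119.136).

Shape 2 is a quadratic bezier drawn with `<path>`. Its stroke #008000 means score at S584, F1555. After flipping Y the toolpath is (135.734,139.788) → (125.672,136.203) → (116.796,134.570) → (109.108,134.889) → (102.606,137.159) → (97.292,141.381) → (93.164,147.555) → (90.223,155.680) → (88.469,165.757).

; LightBurn 1.7.01
; GRBL device profile, absolute coords
G21
G90
G00 X47.169 Y54.978
M4 S967
G01 X27.350 Y119.136 F989
M5
G00 X135.734 Y139.788
M4 S584
G01 X125.672 Y136.203 F1555
G01 X116.796 Y134.570 F1555
G01 X109.108 Y134.889 F1555
G01 X102.606 Y137.159 F1555
G01 X97.292 Y141.381 F1555
G01 X93.164 Y147.555 F1555
G01 X90.223 Y155.680 F1555
G01 X88.469 Y165.757 F1555
M5
G00 X0.000 Y0.000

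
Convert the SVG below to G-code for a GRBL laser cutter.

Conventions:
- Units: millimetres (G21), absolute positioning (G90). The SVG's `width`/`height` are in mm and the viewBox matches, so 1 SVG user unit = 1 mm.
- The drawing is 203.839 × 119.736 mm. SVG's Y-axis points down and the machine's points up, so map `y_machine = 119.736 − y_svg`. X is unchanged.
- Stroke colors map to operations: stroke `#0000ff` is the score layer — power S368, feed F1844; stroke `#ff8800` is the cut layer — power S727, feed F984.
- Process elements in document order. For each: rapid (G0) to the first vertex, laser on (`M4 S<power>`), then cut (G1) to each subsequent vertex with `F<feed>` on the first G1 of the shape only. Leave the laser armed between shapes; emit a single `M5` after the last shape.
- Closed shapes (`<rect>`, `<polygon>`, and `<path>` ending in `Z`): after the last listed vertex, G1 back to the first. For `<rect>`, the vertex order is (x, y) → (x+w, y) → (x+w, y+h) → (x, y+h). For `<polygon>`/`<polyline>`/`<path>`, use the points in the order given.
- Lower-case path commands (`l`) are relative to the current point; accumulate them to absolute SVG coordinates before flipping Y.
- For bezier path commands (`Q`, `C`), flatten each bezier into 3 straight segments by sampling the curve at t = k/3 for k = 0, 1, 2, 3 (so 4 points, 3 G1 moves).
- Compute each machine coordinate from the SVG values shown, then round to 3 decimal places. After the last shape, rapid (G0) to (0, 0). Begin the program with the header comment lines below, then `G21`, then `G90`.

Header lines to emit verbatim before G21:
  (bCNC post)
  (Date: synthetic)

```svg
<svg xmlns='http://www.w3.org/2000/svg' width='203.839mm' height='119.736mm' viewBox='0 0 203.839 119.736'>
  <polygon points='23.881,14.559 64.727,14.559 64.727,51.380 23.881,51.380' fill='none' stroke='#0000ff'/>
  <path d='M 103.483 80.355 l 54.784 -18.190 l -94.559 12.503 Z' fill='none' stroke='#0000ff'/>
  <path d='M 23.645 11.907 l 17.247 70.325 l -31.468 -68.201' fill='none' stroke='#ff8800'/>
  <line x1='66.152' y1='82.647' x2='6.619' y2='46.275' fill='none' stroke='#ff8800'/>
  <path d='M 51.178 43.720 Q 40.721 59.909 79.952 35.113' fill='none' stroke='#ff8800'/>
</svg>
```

(bCNC post)
(Date: synthetic)
G21
G90
G0 X23.881 Y105.177
M4 S368
G1 X64.727 Y105.177 F1844
G1 X64.727 Y68.356
G1 X23.881 Y68.356
G1 X23.881 Y105.177
G0 X103.483 Y39.381
M4 S368
G1 X158.267 Y57.571 F1844
G1 X63.708 Y45.068
G1 X103.483 Y39.381
G0 X23.645 Y107.829
M4 S727
G1 X40.892 Y37.504 F984
G1 X9.424 Y105.705
G0 X66.152 Y37.089
M4 S727
G1 X6.619 Y73.461 F984
G0 X51.178 Y76.016
M4 S727
G1 X49.728 Y69.777 F984
G1 X59.319 Y72.646
G1 X79.952 Y84.623
M5
G0 X0.000 Y0.000

viewBox `0 0 203.839 119.736` with mm width/height → 1 unit = 1 mm. Flip: y_m = 119.736 − y_svg.

**Shape 1** — `<polygon>` rectangle, stroke `#0000ff` → score (S368, F1844). Machine vertices: (23.881,105.177) → (64.727,105.177) → (64.727,68.356) → (23.881,68.356) → (23.881,105.177). Closed: final G1 returns to the first vertex.

**Shape 2** — `<path>` closed polygon, stroke `#0000ff` → score (S368, F1844). Machine vertices: (103.483,39.381) → (158.267,57.571) → (63.708,45.068) → (103.483,39.381). Closed: final G1 returns to the first vertex.

**Shape 3** — `<path>` open polyline, stroke `#ff8800` → cut (S727, F984). Machine vertices: (23.645,107.829) → (40.892,37.504) → (9.424,105.705). Open path.

**Shape 4** — `<line>` line segment, stroke `#ff8800` → cut (S727, F984). Machine vertices: (66.152,37.089) → (6.619,73.461). Open path.

**Shape 5** — `<path>` quadratic bezier, stroke `#ff8800` → cut (S727, F984). Control points (SVG): P0=(51.178,43.720), P1=(40.721,59.909), P2=(79.952,35.113); sampled at t=k/3. Machine vertices: (51.178,76.016) → (49.728,69.777) → (59.319,72.646) → (79.952,84.623). Open path.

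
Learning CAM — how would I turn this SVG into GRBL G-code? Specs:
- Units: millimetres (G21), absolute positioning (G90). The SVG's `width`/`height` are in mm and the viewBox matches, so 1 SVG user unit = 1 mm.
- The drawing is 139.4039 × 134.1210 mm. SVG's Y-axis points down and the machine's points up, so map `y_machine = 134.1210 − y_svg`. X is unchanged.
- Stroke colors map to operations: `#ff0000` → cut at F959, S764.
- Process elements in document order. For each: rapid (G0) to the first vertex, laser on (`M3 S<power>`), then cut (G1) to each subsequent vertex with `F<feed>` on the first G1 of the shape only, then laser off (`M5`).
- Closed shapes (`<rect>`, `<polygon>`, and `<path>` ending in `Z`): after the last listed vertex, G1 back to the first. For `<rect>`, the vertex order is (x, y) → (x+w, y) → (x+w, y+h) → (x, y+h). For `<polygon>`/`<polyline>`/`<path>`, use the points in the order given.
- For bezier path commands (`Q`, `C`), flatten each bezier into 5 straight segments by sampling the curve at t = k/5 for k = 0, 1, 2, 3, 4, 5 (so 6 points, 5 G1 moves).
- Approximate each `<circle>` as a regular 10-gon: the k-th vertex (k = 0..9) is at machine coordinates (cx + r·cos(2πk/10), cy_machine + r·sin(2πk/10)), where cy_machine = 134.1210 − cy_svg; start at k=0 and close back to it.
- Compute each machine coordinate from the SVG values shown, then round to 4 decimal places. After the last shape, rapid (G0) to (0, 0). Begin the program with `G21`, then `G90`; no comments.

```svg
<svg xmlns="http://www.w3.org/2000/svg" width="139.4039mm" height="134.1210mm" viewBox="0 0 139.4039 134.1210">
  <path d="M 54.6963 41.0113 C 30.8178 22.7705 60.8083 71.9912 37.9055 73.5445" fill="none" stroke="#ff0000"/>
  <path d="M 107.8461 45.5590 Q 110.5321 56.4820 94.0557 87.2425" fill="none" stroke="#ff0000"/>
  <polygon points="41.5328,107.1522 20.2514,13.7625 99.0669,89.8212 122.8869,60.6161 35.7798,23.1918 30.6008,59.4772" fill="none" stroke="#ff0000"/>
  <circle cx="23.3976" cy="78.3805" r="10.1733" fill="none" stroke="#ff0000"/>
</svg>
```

1 u = 1 mm; y_m = 134.1210 − y.

[1] `<path>` cubic bezier, #ff0000→cut S764 F959: (54.6963,93.1097) → (45.9794,96.8798) → (45.0664,89.9854) → (46.8329,77.9526) → (46.1541,66.3075) → (37.9055,60.5765)

[2] `<path>` quadratic bezier, #ff0000→cut S764 F959: (107.8461,88.5620) → (108.1540,83.3993) → (106.9289,76.6496) → (104.1708,68.3129) → (99.8798,58.3892) → (94.0557,46.8785)

[3] `<polygon>` closed polygon, #ff0000→cut S764 F959: (41.5328,26.9688) → (20.2514,120.3585) → (99.0669,44.2998) → (122.8869,73.5049) → (35.7798,110.9292) → (30.6008,74.6438) → (41.5328,26.9688) (closed)

[4] `<circle>` circle, #ff0000→cut S764 F959: (33.5709,55.7405) → (31.6280,61.7202) → (26.5413,65.4159) → (20.2539,65.4159) → (15.1672,61.7202) → (13.2243,55.7405) → (15.1672,49.7608) → (20.2539,46.0651) → (26.5413,46.0651) → (31.6280,49.7608) → (33.5709,55.7405) (closed)

G21
G90
G0 X54.6963 Y93.1097
M3 S764
G1 X45.9794 Y96.8798 F959
G1 X45.0664 Y89.9854
G1 X46.8329 Y77.9526
G1 X46.1541 Y66.3075
G1 X37.9055 Y60.5765
M5
G0 X107.8461 Y88.5620
M3 S764
G1 X108.1540 Y83.3993 F959
G1 X106.9289 Y76.6496
G1 X104.1708 Y68.3129
G1 X99.8798 Y58.3892
G1 X94.0557 Y46.8785
M5
G0 X41.5328 Y26.9688
M3 S764
G1 X20.2514 Y120.3585 F959
G1 X99.0669 Y44.2998
G1 X122.8869 Y73.5049
G1 X35.7798 Y110.9292
G1 X30.6008 Y74.6438
G1 X41.5328 Y26.9688
M5
G0 X33.5709 Y55.7405
M3 S764
G1 X31.6280 Y61.7202 F959
G1 X26.5413 Y65.4159
G1 X20.2539 Y65.4159
G1 X15.1672 Y61.7202
G1 X13.2243 Y55.7405
G1 X15.1672 Y49.7608
G1 X20.2539 Y46.0651
G1 X26.5413 Y46.0651
G1 X31.6280 Y49.7608
G1 X33.5709 Y55.7405
M5
G0 X0.0000 Y0.0000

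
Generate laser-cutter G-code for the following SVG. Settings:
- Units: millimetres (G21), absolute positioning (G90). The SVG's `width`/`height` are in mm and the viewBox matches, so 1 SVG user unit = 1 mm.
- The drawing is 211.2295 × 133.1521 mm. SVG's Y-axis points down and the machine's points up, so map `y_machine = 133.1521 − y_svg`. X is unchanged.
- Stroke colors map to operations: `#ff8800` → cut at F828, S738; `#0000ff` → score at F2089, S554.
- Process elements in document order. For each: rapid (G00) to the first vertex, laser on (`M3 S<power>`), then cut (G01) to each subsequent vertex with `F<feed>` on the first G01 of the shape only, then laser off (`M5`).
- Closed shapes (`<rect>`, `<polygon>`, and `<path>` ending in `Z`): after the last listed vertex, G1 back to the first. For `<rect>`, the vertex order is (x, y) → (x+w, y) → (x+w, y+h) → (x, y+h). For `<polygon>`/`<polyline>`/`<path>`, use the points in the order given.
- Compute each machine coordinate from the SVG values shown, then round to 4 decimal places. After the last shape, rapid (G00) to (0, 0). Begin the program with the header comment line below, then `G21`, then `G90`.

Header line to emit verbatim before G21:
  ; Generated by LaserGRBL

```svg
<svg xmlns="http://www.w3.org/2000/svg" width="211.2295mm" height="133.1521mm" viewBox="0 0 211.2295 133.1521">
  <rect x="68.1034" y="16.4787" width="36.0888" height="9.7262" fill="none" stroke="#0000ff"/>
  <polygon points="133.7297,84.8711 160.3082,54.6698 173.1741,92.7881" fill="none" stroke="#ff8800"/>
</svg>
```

Since the viewBox matches the mm dimensions, user units are millimetres directly. The only transform is the Y-flip y_m = 133.1521 − y_svg.

Shape 1 is a rectangle drawn with `<rect>`. Its stroke #0000ff means score at S554, F2089. After flipping Y the toolpath is (68.1034,116.6734) → (104.1922,116.6734) → (104.1922,106.9472) → (68.1034,106.9472) → (68.1034,116.6734), returning to the start.

Shape 2 is a regular polygon drawn with `<polygon>`. Its stroke #ff8800 means cut at S738, F828. After flipping Y the toolpath is (133.7297,48.2810) → (160.3082,78.4823) → (173.1741,40.3640) → (133.7297,48.2810), returning to the start.

; Generated by LaserGRBL
G21
G90
G00 X68.1034 Y116.6734
M3 S554
G01 X104.1922 Y116.6734 F2089
G01 X104.1922 Y106.9472
G01 X68.1034 Y106.9472
G01 X68.1034 Y116.6734
M5
G00 X133.7297 Y48.2810
M3 S738
G01 X160.3082 Y78.4823 F828
G01 X173.1741 Y40.3640
G01 X133.7297 Y48.2810
M5
G00 X0.0000 Y0.0000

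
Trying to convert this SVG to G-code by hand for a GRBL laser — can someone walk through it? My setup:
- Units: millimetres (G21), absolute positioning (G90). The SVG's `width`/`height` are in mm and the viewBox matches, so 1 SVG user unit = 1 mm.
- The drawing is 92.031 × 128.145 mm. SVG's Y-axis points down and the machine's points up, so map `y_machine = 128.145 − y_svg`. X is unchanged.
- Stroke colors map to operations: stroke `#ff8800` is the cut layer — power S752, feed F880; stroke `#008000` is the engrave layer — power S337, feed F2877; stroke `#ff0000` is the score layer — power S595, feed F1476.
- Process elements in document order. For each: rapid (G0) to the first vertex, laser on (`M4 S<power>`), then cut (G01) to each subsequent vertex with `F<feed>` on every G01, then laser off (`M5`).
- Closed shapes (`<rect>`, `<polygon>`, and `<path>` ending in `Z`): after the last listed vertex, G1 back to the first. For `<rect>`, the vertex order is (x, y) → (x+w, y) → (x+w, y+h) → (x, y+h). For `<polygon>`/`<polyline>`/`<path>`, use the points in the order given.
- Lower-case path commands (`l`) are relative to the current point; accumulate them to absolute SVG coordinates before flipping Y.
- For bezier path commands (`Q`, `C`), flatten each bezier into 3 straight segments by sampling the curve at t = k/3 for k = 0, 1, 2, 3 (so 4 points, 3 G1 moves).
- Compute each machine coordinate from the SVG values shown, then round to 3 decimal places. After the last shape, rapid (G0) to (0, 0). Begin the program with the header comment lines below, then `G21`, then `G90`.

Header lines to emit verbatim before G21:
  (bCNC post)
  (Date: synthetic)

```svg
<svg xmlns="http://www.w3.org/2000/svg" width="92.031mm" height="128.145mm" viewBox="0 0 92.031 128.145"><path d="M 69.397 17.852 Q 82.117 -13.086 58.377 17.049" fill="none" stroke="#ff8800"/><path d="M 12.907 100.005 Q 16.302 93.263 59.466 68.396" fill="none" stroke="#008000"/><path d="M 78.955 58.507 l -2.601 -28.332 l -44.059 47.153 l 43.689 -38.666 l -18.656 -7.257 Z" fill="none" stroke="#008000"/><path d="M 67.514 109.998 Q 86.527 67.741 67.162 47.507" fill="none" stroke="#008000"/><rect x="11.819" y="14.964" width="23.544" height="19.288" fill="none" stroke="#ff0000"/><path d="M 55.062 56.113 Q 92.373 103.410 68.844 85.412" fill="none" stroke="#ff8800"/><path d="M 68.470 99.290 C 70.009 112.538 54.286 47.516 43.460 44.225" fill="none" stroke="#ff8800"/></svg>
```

viewBox `0 0 92.031 128.145` with mm width/height → 1 unit = 1 mm. Flip: y_m = 128.145 − y_svg.

**Shape 1** — `<path>` quadratic bezier, stroke `#ff8800` → cut (S752, F880). Control points (SVG): P0=(69.397,17.852), P1=(82.117,-13.086), P2=(58.377,17.049); sampled at t=k/3. Machine vertices: (69.397,110.293) → (73.826,124.132) → (70.153,124.400) → (58.377,111.096). Open path.

**Shape 2** — `<path>` quadratic bezier, stroke `#008000` → engrave (S337, F2877). Control points (SVG): P0=(12.907,100.005), P1=(16.302,93.263), P2=(59.466,68.396); sampled at t=k/3. Machine vertices: (12.907,28.140) → (19.589,34.649) → (35.109,45.185) → (59.466,59.749). Open path.

**Shape 3** — `<path>` closed polygon, stroke `#008000` → engrave (S337, F2877). Machine vertices: (78.955,69.638) → (76.354,97.970) → (32.295,50.817) → (75.984,89.483) → (57.328,96.740) → (78.955,69.638). Closed: final G1 returns to the first vertex.

**Shape 4** — `<path>` quadratic bezier, stroke `#008000` → engrave (S337, F2877). Control points (SVG): P0=(67.514,109.998), P1=(86.527,67.741), P2=(67.162,47.507); sampled at t=k/3. Machine vertices: (67.514,18.147) → (75.925,43.871) → (75.808,64.702) → (67.162,80.638). Open path.

**Shape 5** — `<rect>` rectangle, stroke `#ff0000` → score (S595, F1476). Machine vertices: (11.819,113.181) → (35.363,113.181) → (35.363,93.893) → (11.819,93.893) → (11.819,113.181). Closed: final G1 returns to the first vertex.

**Shape 6** — `<path>` quadratic bezier, stroke `#ff8800` → cut (S752, F880). Control points (SVG): P0=(55.062,56.113), P1=(92.373,103.410), P2=(68.844,85.412); sampled at t=k/3. Machine vertices: (55.062,72.032) → (73.176,47.756) → (77.770,37.989) → (68.844,42.733). Open path.

**Shape 7** — `<path>` cubic bezier, stroke `#ff8800` → cut (S752, F880). Control points (SVG): P0=(68.470,99.290), P1=(70.009,112.538), P2=(54.286,47.516), P3=(43.460,44.225); sampled at t=k/3. Machine vertices: (68.470,28.855) → (65.076,36.512) → (55.098,65.237) → (43.460,83.920). Open path.

(bCNC post)
(Date: synthetic)
G21
G90
G0 X69.397 Y110.293
M4 S752
G01 X73.826 Y124.132 F880
G01 X70.153 Y124.400 F880
G01 X58.377 Y111.096 F880
M5
G0 X12.907 Y28.140
M4 S337
G01 X19.589 Y34.649 F2877
G01 X35.109 Y45.185 F2877
G01 X59.466 Y59.749 F2877
M5
G0 X78.955 Y69.638
M4 S337
G01 X76.354 Y97.970 F2877
G01 X32.295 Y50.817 F2877
G01 X75.984 Y89.483 F2877
G01 X57.328 Y96.740 F2877
G01 X78.955 Y69.638 F2877
M5
G0 X67.514 Y18.147
M4 S337
G01 X75.925 Y43.871 F2877
G01 X75.808 Y64.702 F2877
G01 X67.162 Y80.638 F2877
M5
G0 X11.819 Y113.181
M4 S595
G01 X35.363 Y113.181 F1476
G01 X35.363 Y93.893 F1476
G01 X11.819 Y93.893 F1476
G01 X11.819 Y113.181 F1476
M5
G0 X55.062 Y72.032
M4 S752
G01 X73.176 Y47.756 F880
G01 X77.770 Y37.989 F880
G01 X68.844 Y42.733 F880
M5
G0 X68.470 Y28.855
M4 S752
G01 X65.076 Y36.512 F880
G01 X55.098 Y65.237 F880
G01 X43.460 Y83.920 F880
M5
G0 X0.000 Y0.000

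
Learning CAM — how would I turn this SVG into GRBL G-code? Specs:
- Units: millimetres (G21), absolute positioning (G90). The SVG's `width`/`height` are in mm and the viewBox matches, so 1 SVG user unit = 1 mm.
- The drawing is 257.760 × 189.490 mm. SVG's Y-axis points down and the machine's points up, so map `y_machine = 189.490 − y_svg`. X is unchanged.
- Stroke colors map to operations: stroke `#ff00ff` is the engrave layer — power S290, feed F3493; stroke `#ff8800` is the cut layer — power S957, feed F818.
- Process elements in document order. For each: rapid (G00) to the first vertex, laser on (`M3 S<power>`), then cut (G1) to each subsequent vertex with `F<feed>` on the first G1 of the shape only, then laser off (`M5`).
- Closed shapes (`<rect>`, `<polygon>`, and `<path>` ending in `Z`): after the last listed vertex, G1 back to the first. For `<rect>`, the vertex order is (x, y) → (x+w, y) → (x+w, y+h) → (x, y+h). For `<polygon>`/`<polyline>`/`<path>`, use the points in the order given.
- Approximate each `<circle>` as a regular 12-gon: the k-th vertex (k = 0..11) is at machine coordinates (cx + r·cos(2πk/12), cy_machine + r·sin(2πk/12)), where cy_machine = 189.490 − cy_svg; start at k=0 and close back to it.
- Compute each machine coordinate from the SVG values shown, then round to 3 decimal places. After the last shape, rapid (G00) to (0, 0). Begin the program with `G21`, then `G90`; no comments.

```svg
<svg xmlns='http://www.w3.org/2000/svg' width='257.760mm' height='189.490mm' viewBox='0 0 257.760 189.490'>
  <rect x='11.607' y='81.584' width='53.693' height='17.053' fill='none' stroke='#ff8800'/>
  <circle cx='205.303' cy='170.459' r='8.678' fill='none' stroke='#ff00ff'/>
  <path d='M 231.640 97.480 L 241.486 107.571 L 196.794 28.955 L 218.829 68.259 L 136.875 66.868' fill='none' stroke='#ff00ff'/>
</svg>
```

G21
G90
G00 X11.607 Y107.906
M3 S957
G1 X65.300 Y107.906 F818
G1 X65.300 Y90.853
G1 X11.607 Y90.853
G1 X11.607 Y107.906
M5
G00 X213.981 Y19.031
M3 S290
G1 X212.818 Y23.370 F3493
G1 X209.642 Y26.546
G1 X205.303 Y27.709
G1 X200.964 Y26.546
G1 X197.788 Y23.370
G1 X196.625 Y19.031
G1 X197.788 Y14.692
G1 X200.964 Y11.516
G1 X205.303 Y10.353
G1 X209.642 Y11.516
G1 X212.818 Y14.692
G1 X213.981 Y19.031
M5
G00 X231.640 Y92.010
M3 S290
G1 X241.486 Y81.919 F3493
G1 X196.794 Y160.535
G1 X218.829 Y121.231
G1 X136.875 Y122.622
M5
G00 X0.000 Y0.000

viewBox `0 0 257.760 189.490` with mm width/height → 1 unit = 1 mm. Flip: y_m = 189.490 − y_svg.

**Shape 1** — `<rect>` rectangle, stroke `#ff8800` → cut (S957, F818). Machine vertices: (11.607,107.906) → (65.300,107.906) → (65.300,90.853) → (11.607,90.853) → (11.607,107.906). Closed: final G1 returns to the first vertex.

**Shape 2** — `<circle>` circle, stroke `#ff00ff` → engrave (S290, F3493). Machine vertices: (213.981,19.031) → (212.818,23.370) → (209.642,26.546) → (205.303,27.709) → (200.964,26.546) → (197.788,23.370) → (196.625,19.031) → (197.788,14.692) → (200.964,11.516) → (205.303,10.353) → (209.642,11.516) → (212.818,14.692) → (213.981,19.031). Closed: final G1 returns to the first vertex.

**Shape 3** — `<path>` open polyline, stroke `#ff00ff` → engrave (S290, F3493). Machine vertices: (231.640,92.010) → (241.486,81.919) → (196.794,160.535) → (218.829,121.231) → (136.875,122.622). Open path.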